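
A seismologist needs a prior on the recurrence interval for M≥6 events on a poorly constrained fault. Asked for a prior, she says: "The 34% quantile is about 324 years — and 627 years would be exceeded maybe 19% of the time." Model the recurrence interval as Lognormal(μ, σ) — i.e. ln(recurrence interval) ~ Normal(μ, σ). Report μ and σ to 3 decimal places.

μ ≈ 5.992, σ ≈ 0.512

If T ~ Lognormal(μ,σ) then ln T ~ Normal(μ,σ), so the p-quantile of ln T is μ + z_p·σ.
ln(324) = 5.781 and ln(627) = 6.441; z_{0.34} = -0.4125, z_{0.81} = 0.8779.
σ = (6.441 − 5.781)/(0.8779 − (-0.4125)) = 0.512.
μ = 5.781 − (-0.4125)·0.512 = 5.992.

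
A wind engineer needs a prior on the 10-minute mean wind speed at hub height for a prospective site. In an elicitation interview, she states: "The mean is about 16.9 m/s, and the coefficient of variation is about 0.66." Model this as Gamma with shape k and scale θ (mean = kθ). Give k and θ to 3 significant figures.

For Gamma(k, scale θ): mean = kθ, variance = kθ², so CV = 1/√k.
CV = 0.66, hence k = 1/CV² = 2.3.
Then θ = mean/k = 16.9/2.3 = 7.36.

k ≈ 2.3, θ ≈ 7.36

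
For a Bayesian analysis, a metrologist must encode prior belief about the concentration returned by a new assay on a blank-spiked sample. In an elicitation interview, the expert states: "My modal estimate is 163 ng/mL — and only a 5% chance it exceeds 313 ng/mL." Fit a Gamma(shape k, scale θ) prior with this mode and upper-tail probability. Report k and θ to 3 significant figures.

Gamma(k,θ) with k>1 has mode (k−1)θ, so θ = 163/(k−1).
Need P(X < 313) = 0.95 with θ tied to k this way. Start at k = 2, θ = 163: P(X<313) ≈ 0.572.
Too low — raise k to concentrate. Iterating converges to k ≈ 7.53.
Then θ = 163/(7.53−1) ≈ 25.

k ≈ 7.53, θ ≈ 25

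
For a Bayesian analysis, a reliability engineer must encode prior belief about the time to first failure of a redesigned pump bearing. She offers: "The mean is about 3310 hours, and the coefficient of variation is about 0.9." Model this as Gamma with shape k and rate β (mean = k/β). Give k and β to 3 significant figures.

For Gamma(k, rate β): mean = k/β, variance = k/β², so CV = 1/√k.
CV = 0.9, hence k = 1/CV² = 1.23.
Then β = k/mean = 1.23/3310 = 0.000373.

k ≈ 1.23, β ≈ 0.000373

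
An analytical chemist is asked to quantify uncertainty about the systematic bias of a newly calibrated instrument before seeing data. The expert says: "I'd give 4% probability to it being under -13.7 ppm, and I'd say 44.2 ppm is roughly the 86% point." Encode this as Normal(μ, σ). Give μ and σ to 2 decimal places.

For Normal(μ,σ), the p-quantile is μ + z_p·σ. Here z_{0.04} = -1.751, z_{0.86} = 1.08.
So -13.7 = μ − 1.751σ and 44.2 = μ + 1.08σ.
Subtracting: σ = (44.2 − -13.7)/(1.08 − (-1.751)) = 20.45.
Then μ = -13.7 − (-1.751)·20.45 = 22.11.

μ = 22.11, σ = 20.45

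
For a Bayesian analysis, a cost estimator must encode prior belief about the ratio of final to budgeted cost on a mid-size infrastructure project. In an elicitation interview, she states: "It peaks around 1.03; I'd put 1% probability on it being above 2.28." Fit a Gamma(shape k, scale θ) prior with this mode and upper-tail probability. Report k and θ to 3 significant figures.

k ≈ 8.63, θ ≈ 0.135

Gamma(k,θ) with k>1 has mode (k−1)θ, so θ = 1.03/(k−1).
Need P(X < 2.28) = 0.99 with θ tied to k this way. Start at k = 2, θ = 1.03: P(X<2.28) ≈ 0.649.
Too low — raise k to concentrate. Iterating converges to k ≈ 8.63.
Then θ = 1.03/(8.63−1) ≈ 0.135.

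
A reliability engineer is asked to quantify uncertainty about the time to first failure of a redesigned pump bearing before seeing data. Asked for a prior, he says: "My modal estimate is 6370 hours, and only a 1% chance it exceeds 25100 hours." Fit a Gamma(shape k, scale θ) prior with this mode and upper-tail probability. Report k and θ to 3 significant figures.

k ≈ 3.23, θ ≈ 2850

Gamma(k,θ) with k>1 has mode (k−1)θ, so θ = 6370/(k−1).
Need P(X < 25100) = 0.99 with θ tied to k this way. Start at k = 2, θ = 6370: P(X<25100) ≈ 0.904.
Too low — raise k to concentrate. Iterating converges to k ≈ 3.23.
Then θ = 6370/(3.23−1) ≈ 2850.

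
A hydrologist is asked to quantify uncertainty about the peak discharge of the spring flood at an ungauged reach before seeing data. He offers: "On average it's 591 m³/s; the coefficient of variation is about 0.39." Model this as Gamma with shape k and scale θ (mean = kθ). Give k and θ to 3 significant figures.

k ≈ 6.57, θ ≈ 89.9

For Gamma(k, scale θ): mean = kθ, variance = kθ², so CV = 1/√k.
CV = 0.39, hence k = 1/CV² = 6.57.
Then θ = mean/k = 591/6.57 = 89.9.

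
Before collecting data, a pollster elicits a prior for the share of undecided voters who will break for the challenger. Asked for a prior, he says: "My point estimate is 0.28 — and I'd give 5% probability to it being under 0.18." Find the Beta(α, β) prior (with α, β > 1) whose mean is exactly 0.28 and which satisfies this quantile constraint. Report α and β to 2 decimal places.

α ≈ 13.48, β ≈ 34.66

With mean 0.28 fixed, write α = 0.28s, β = 0.72s where s = α+β.
Need P(θ < 0.18) = 0.05 under Beta(0.28s, 0.72s). Normal approximation: (q−m)/√(m(1−m)/s) ≈ z_{0.05} = -1.64, so s ≈ 0.28·0.72·(-1.64)²/(0.18−0.28)² = 54.5.
At s = 54.5: P(θ<0.18) ≈ 0.039. Adjusting to match 0.05 gives s ≈ 48.14.
So α = 0.28·48.14 ≈ 13.48, β = 0.72·48.14 ≈ 34.66.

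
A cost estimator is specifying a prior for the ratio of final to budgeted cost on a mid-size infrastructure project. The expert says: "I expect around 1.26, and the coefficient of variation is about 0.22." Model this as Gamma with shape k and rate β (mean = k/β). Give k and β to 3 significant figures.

k ≈ 20.7, β ≈ 16.4

For Gamma(k, rate β): mean = k/β, variance = k/β², so CV = 1/√k.
CV = 0.22, hence k = 1/CV² = 20.7.
Then β = k/mean = 20.7/1.26 = 16.4.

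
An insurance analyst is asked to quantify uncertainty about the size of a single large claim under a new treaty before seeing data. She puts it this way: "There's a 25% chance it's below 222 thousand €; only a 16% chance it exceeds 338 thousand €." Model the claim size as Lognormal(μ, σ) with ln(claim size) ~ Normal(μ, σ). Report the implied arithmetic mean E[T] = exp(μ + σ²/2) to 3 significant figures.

If T ~ Lognormal(μ,σ) then ln T ~ Normal(μ,σ), so the p-quantile of ln T is μ + z_p·σ.
ln(222) = 5.403 and ln(338) = 5.823; z_{0.25} = -0.6745, z_{0.84} = 0.9945.
σ = (5.823 − 5.403)/(0.9945 − (-0.6745)) = 0.252.
μ = 5.403 − (-0.6745)·0.252 = 5.573.
E[T] = exp(μ + σ²/2) = exp(5.573 + 0.0317) = 272 thousand €.

E[T] ≈ 272 thousand €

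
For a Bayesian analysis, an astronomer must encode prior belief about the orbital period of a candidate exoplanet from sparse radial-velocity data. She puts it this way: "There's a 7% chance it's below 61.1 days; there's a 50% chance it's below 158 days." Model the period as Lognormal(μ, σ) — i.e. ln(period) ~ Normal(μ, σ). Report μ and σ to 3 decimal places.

If T ~ Lognormal(μ,σ) then ln T ~ Normal(μ,σ), so the p-quantile of ln T is μ + z_p·σ.
ln(61.1) = 4.113 and ln(158) = 5.063; z_{0.07} = -1.476, z_{0.5} = 0.
σ = (5.063 − 4.113)/(0 − (-1.476)) = 0.644.
μ = 4.113 − (-1.476)·0.644 = 5.063.

μ ≈ 5.063, σ ≈ 0.644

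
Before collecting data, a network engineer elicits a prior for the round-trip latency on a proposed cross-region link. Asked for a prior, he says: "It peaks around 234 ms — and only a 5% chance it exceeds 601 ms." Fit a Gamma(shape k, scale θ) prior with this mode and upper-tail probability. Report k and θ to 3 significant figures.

Gamma(k,θ) with k>1 has mode (k−1)θ, so θ = 234/(k−1).
Need P(X < 601) = 0.95 with θ tied to k this way. Start at k = 2, θ = 234: P(X<601) ≈ 0.726.
Too low — raise k to concentrate. Iterating converges to k ≈ 4.04.
Then θ = 234/(4.04−1) ≈ 76.9.

k ≈ 4.04, θ ≈ 76.9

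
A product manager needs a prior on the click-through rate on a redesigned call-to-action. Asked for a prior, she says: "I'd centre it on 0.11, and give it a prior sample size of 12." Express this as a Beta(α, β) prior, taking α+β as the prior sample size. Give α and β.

α = 1.32, β = 10.68

Under the effective-sample-size interpretation, Beta(α, β) has prior mean α/(α+β) and prior sample size α+β.
So α+β = 12 and α/(α+β) = 0.11, giving α = 0.11·12 = 1.32 and β = 12 − 1.32 = 10.68.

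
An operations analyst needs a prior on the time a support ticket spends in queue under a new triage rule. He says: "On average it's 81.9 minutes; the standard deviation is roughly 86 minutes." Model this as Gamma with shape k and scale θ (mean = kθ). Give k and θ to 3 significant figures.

k ≈ 0.907, θ ≈ 90.3

For Gamma(k, scale θ): mean = kθ, variance = kθ², so CV = 1/√k.
CV = SD/mean = 86/81.9 = 1.05, hence k = 1/CV² = 0.907.
Then θ = mean/k = 81.9/0.907 = 90.3.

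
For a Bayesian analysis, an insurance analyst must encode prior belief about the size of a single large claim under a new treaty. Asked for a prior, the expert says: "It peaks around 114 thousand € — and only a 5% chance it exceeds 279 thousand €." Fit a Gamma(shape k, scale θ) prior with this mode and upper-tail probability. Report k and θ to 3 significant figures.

k ≈ 4.4, θ ≈ 33.5

Gamma(k,θ) with k>1 has mode (k−1)θ, so θ = 114/(k−1).
Need P(X < 279) = 0.95 with θ tied to k this way. Start at k = 2, θ = 114: P(X<279) ≈ 0.702.
Too low — raise k to concentrate. Iterating converges to k ≈ 4.4.
Then θ = 114/(4.4−1) ≈ 33.5.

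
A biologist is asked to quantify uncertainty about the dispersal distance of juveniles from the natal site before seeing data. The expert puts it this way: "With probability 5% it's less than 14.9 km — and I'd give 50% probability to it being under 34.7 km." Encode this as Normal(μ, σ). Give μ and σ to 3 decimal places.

For Normal(μ,σ), the p-quantile is μ + z_p·σ. Here z_{0.05} = -1.645, z_{0.5} = 0.
So 14.9 = μ − 1.645σ and 34.7 = μ + 0σ.
Subtracting: σ = (34.7 − 14.9)/(0 − (-1.645)) = 12.038.
Then μ = 14.9 − (-1.645)·12.038 = 34.700.

μ = 34.700, σ = 12.038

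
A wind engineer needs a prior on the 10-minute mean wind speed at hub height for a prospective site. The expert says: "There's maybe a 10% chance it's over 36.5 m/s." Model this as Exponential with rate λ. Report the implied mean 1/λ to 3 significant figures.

mean ≈ 15.9 m/s

P(T > 36.5) = e^(−λ·36.5) = 0.1, so λ = −ln(0.1)/36.5 = 0.0631.
Mean = 1/λ = 15.9 m/s.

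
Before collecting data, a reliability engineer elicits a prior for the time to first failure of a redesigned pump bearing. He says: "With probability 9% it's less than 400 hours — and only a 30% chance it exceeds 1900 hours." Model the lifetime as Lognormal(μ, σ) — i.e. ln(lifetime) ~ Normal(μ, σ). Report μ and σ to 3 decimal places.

If T ~ Lognormal(μ,σ) then ln T ~ Normal(μ,σ), so the p-quantile of ln T is μ + z_p·σ.
ln(400) = 5.991 and ln(1900) = 7.55; z_{0.09} = -1.341, z_{0.7} = 0.5244.
σ = (7.55 − 5.991)/(0.5244 − (-1.341)) = 0.835.
μ = 5.991 − (-1.341)·0.835 = 7.112.

μ ≈ 7.112, σ ≈ 0.835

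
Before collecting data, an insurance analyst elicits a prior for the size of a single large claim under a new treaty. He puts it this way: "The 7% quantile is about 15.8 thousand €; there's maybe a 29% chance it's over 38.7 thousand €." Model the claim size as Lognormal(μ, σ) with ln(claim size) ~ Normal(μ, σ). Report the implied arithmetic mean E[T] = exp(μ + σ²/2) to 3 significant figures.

If T ~ Lognormal(μ,σ) then ln T ~ Normal(μ,σ), so the p-quantile of ln T is μ + z_p·σ.
ln(15.8) = 2.76 and ln(38.7) = 3.656; z_{0.07} = -1.476, z_{0.71} = 0.5534.
σ = (3.656 − 2.76)/(0.5534 − (-1.476)) = 0.441.
μ = 2.76 − (-1.476)·0.441 = 3.412.
E[T] = exp(μ + σ²/2) = exp(3.412 + 0.0974) = 33.4 thousand €.

E[T] ≈ 33.4 thousand €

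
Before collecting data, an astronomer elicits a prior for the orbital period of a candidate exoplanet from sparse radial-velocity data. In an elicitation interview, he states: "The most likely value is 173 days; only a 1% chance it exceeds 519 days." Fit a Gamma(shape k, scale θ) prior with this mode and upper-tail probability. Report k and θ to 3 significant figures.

k ≈ 4.73, θ ≈ 46.4

Gamma(k,θ) with k>1 has mode (k−1)θ, so θ = 173/(k−1).
Need P(X < 519) = 0.99 with θ tied to k this way. Start at k = 2, θ = 173: P(X<519) ≈ 0.801.
Too low — raise k to concentrate. Iterating converges to k ≈ 4.73.
Then θ = 173/(4.73−1) ≈ 46.4.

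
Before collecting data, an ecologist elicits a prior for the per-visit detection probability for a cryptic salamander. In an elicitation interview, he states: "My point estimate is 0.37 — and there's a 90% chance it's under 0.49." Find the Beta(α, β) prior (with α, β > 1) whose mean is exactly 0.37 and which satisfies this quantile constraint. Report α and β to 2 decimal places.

With mean 0.37 fixed, write α = 0.37s, β = 0.63s where s = α+β.
Need P(θ < 0.49) = 0.9 under Beta(0.37s, 0.63s). Normal approximation: (q−m)/√(m(1−m)/s) ≈ z_{0.9} = 1.28, so s ≈ 0.37·0.63·(1.28)²/(0.49−0.37)² = 26.6.
At s = 26.6: P(θ<0.49) ≈ 0.898. Adjusting to match 0.9 gives s ≈ 27.14.
So α = 0.37·27.14 ≈ 10.04, β = 0.63·27.14 ≈ 17.10.

α ≈ 10.04, β ≈ 17.10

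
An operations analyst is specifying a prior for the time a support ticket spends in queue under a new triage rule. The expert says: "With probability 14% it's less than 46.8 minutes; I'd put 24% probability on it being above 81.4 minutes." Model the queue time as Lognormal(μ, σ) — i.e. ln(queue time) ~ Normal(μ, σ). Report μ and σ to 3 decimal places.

If T ~ Lognormal(μ,σ) then ln T ~ Normal(μ,σ), so the p-quantile of ln T is μ + z_p·σ.
ln(46.8) = 3.846 and ln(81.4) = 4.399; z_{0.14} = -1.08, z_{0.76} = 0.7063.
σ = (4.399 − 3.846)/(0.7063 − (-1.08)) = 0.310.
μ = 3.846 − (-1.08)·0.310 = 4.181.

μ ≈ 4.181, σ ≈ 0.310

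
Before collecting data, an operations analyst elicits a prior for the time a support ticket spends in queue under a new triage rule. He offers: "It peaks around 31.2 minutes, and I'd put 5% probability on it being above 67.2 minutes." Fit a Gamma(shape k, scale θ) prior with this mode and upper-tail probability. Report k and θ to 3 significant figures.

Gamma(k,θ) with k>1 has mode (k−1)θ, so θ = 31.2/(k−1).
Need P(X < 67.2) = 0.95 with θ tied to k this way. Start at k = 2, θ = 31.2: P(X<67.2) ≈ 0.634.
Too low — raise k to concentrate. Iterating converges to k ≈ 5.68.
Then θ = 31.2/(5.68−1) ≈ 6.66.

k ≈ 5.68, θ ≈ 6.66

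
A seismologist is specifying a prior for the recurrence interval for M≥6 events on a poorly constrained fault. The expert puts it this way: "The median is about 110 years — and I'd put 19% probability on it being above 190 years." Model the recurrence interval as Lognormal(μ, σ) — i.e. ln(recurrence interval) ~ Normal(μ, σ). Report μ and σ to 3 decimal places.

If T ~ Lognormal(μ,σ) then ln T ~ Normal(μ,σ), so the p-quantile of ln T is μ + z_p·σ.
ln(110) = 4.7 and ln(190) = 5.247; z_{0.5} = 0, z_{0.81} = 0.8779.
σ = (5.247 − 4.7)/(0.8779 − (0)) = 0.623.
μ = 4.7 − (0)·0.623 = 4.700.

μ ≈ 4.700, σ ≈ 0.623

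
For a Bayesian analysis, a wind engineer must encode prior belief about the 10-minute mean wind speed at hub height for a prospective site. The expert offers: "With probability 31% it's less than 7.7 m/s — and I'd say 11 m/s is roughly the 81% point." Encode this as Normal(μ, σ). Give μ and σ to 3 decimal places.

μ = 8.891, σ = 2.402

For Normal(μ,σ), the p-quantile is μ + z_p·σ. Here z_{0.31} = -0.4959, z_{0.81} = 0.8779.
So 7.7 = μ − 0.4959σ and 11 = μ + 0.8779σ.
Subtracting: σ = (11 − 7.7)/(0.8779 − (-0.4959)) = 2.402.
Then μ = 7.7 − (-0.4959)·2.402 = 8.891.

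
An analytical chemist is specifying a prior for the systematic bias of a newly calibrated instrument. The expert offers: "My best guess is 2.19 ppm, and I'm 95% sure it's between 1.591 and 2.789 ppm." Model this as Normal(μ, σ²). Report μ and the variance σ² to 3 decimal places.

μ = 2.190, σ² = 0.093

A symmetric 95% interval runs μ ± z·σ with z = 1.96.
Half-width = 0.599, so σ = 0.599/1.96 = 0.3056 and σ² = 0.093.
μ is the stated best guess, 2.190.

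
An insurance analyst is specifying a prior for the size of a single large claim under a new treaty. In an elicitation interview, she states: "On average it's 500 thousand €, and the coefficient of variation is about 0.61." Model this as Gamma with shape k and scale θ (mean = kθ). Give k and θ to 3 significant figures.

For Gamma(k, scale θ): mean = kθ, variance = kθ², so CV = 1/√k.
CV = 0.61, hence k = 1/CV² = 2.69.
Then θ = mean/k = 500/2.69 = 186.

k ≈ 2.69, θ ≈ 186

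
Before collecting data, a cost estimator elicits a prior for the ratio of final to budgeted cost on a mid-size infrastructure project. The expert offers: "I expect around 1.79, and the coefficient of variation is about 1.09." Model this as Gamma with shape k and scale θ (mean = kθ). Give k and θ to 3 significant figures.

For Gamma(k, scale θ): mean = kθ, variance = kθ², so CV = 1/√k.
CV = 1.09, hence k = 1/CV² = 0.842.
Then θ = mean/k = 1.79/0.842 = 2.13.

k ≈ 0.842, θ ≈ 2.13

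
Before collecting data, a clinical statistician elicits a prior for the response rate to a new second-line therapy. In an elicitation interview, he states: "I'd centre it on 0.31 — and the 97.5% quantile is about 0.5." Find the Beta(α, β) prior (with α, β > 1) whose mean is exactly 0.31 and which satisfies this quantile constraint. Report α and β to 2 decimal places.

With mean 0.31 fixed, write α = 0.31s, β = 0.69s where s = α+β.
Need P(θ < 0.5) = 0.975 under Beta(0.31s, 0.69s). Normal approximation: (q−m)/√(m(1−m)/s) ≈ z_{0.975} = 1.96, so s ≈ 0.31·0.69·(1.96)²/(0.5−0.31)² = 22.8.
At s = 22.8: P(θ<0.5) ≈ 0.969. Adjusting to match 0.975 gives s ≈ 25.04.
So α = 0.31·25.04 ≈ 7.76, β = 0.69·25.04 ≈ 17.28.

α ≈ 7.76, β ≈ 17.28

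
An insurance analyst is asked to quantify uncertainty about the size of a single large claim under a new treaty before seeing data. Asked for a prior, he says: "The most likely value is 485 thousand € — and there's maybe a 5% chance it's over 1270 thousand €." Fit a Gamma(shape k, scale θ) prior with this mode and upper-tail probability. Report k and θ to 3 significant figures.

k ≈ 3.91, θ ≈ 166

Gamma(k,θ) with k>1 has mode (k−1)θ, so θ = 485/(k−1).
Need P(X < 1270) = 0.95 with θ tied to k this way. Start at k = 2, θ = 485: P(X<1270) ≈ 0.736.
Too low — raise k to concentrate. Iterating converges to k ≈ 3.91.
Then θ = 485/(3.91−1) ≈ 166.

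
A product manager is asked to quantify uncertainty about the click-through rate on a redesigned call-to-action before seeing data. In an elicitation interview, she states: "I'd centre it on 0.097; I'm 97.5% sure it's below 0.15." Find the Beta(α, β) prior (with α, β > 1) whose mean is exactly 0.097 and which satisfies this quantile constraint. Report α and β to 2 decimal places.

With mean 0.097 fixed, write α = 0.097s, β = 0.903s where s = α+β.
Need P(θ < 0.15) = 0.975 under Beta(0.097s, 0.903s). Normal approximation: (q−m)/√(m(1−m)/s) ≈ z_{0.975} = 1.96, so s ≈ 0.097·0.903·(1.96)²/(0.15−0.097)² = 119.8.
At s = 119.8: P(θ<0.15) ≈ 0.964. Adjusting to match 0.975 gives s ≈ 144.86.
So α = 0.097·144.86 ≈ 14.05, β = 0.903·144.86 ≈ 130.81.

α ≈ 14.05, β ≈ 130.81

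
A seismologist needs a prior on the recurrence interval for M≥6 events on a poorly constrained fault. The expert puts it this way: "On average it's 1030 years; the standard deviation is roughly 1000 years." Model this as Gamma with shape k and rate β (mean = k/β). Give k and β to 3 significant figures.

k ≈ 1.06, β ≈ 0.00103

For Gamma(k, rate β): mean = k/β, variance = k/β², so CV = 1/√k.
CV = SD/mean = 1000/1030 = 0.9709, hence k = 1/CV² = 1.06.
Then β = k/mean = 1.06/1030 = 0.00103.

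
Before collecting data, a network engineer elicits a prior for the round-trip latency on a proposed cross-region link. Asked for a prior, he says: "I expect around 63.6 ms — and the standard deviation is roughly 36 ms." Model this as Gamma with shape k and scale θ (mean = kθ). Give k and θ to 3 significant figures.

k ≈ 3.12, θ ≈ 20.4

For Gamma(k, scale θ): mean = kθ, variance = kθ², so CV = 1/√k.
CV = SD/mean = 36/63.6 = 0.566, hence k = 1/CV² = 3.12.
Then θ = mean/k = 63.6/3.12 = 20.4.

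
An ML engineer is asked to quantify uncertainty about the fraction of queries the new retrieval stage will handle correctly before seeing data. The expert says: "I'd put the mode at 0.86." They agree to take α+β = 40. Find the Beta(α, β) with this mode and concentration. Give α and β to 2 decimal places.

α = 33.68, β = 6.32

For α,β > 1 the Beta mode is (α−1)/(α+β−2). With α+β = 40, the mode is (α−1)/38.
Set (α−1)/38 = 0.86 → α = 1 + 0.86·38 = 33.68.
β = 40 − α = 6.32.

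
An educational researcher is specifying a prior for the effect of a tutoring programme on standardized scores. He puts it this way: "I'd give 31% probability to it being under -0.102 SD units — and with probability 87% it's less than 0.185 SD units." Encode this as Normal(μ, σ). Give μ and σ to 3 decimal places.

For Normal(μ,σ), the p-quantile is μ + z_p·σ. Here z_{0.31} = -0.4959, z_{0.87} = 1.126.
So -0.102 = μ − 0.4959σ and 0.185 = μ + 1.126σ.
Subtracting: σ = (0.185 − -0.102)/(1.126 − (-0.4959)) = 0.177.
Then μ = -0.102 − (-0.4959)·0.177 = -0.014.

μ = -0.014, σ = 0.177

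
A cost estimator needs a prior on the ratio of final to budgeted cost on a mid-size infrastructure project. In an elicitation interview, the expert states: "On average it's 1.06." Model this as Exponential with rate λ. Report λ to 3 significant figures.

Exponential mean = 1/λ, so λ = 1/1.06 = 0.943.

λ ≈ 0.943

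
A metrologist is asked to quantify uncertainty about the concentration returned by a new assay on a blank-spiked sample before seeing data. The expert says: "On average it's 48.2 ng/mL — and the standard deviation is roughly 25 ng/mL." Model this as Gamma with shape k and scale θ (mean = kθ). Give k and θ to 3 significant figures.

For Gamma(k, scale θ): mean = kθ, variance = kθ², so CV = 1/√k.
CV = SD/mean = 25/48.2 = 0.5187, hence k = 1/CV² = 3.72.
Then θ = mean/k = 48.2/3.72 = 13.

k ≈ 3.72, θ ≈ 13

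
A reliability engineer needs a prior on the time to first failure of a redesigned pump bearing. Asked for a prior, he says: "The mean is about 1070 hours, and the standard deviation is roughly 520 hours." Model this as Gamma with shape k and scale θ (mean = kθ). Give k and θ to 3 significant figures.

For Gamma(k, scale θ): mean = kθ, variance = kθ², so CV = 1/√k.
CV = SD/mean = 520/1070 = 0.486, hence k = 1/CV² = 4.23.
Then θ = mean/k = 1070/4.23 = 253.

k ≈ 4.23, θ ≈ 253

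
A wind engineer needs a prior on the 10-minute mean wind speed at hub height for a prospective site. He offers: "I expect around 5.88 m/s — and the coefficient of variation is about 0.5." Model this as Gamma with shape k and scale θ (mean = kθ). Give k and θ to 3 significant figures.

For Gamma(k, scale θ): mean = kθ, variance = kθ², so CV = 1/√k.
CV = 0.5, hence k = 1/CV² = 4.
Then θ = mean/k = 5.88/4 = 1.47.

k ≈ 4, θ ≈ 1.47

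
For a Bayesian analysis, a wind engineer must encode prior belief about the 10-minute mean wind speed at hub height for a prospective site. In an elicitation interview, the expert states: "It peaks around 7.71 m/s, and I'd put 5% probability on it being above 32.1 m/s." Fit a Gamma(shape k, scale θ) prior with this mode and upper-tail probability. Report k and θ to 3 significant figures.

k ≈ 2.23, θ ≈ 6.29

Gamma(k,θ) with k>1 has mode (k−1)θ, so θ = 7.71/(k−1).
Need P(X < 32.1) = 0.95 with θ tied to k this way. Start at k = 2, θ = 7.71: P(X<32.1) ≈ 0.920.
Too low — raise k to concentrate. Iterating converges to k ≈ 2.23.
Then θ = 7.71/(2.23−1) ≈ 6.29.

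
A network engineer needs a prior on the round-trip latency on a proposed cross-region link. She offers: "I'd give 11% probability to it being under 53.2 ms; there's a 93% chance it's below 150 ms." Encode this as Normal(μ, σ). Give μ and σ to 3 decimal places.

μ = 97.136, σ = 35.821

For Normal(μ,σ), the p-quantile is μ + z_p·σ. Here z_{0.11} = -1.227, z_{0.93} = 1.476.
So 53.2 = μ − 1.227σ and 150 = μ + 1.476σ.
Subtracting: σ = (150 − 53.2)/(1.476 − (-1.227)) = 35.821.
Then μ = 53.2 − (-1.227)·35.821 = 97.136.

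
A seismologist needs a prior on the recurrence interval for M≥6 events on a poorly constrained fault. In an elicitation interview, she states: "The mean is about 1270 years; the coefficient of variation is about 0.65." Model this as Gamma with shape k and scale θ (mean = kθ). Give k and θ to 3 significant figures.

k ≈ 2.37, θ ≈ 537

For Gamma(k, scale θ): mean = kθ, variance = kθ², so CV = 1/√k.
CV = 0.65, hence k = 1/CV² = 2.37.
Then θ = mean/k = 1270/2.37 = 537.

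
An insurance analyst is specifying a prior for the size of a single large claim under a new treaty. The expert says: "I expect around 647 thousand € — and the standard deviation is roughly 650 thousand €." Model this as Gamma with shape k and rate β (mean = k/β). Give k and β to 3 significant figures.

For Gamma(k, rate β): mean = k/β, variance = k/β², so CV = 1/√k.
CV = SD/mean = 650/647 = 1.005, hence k = 1/CV² = 0.991.
Then β = k/mean = 0.991/647 = 0.00153.

k ≈ 0.991, β ≈ 0.00153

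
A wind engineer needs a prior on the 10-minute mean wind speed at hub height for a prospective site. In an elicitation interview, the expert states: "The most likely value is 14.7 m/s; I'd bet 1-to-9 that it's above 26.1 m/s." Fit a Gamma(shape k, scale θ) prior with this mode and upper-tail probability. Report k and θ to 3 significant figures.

k ≈ 6.77, θ ≈ 2.55

Gamma(k,θ) with k>1 has mode (k−1)θ, so θ = 14.7/(k−1).
Need P(X < 26.1) = 0.9 with θ tied to k this way. Start at k = 2, θ = 14.7: P(X<26.1) ≈ 0.530.
Too low — raise k to concentrate. Iterating converges to k ≈ 6.77.
Then θ = 14.7/(6.77−1) ≈ 2.55.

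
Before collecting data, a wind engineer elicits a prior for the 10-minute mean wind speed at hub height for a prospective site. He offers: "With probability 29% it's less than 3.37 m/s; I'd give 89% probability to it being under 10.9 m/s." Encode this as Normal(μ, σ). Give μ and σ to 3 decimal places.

μ = 5.711, σ = 4.231

The p-quantile of Normal(μ,σ) is μ + z_p·σ, with z_{0.29} = -0.5534 and z_{0.89} = 1.227.
Eliminate σ: μ = (z₂·x₁ − z₁·x₂)/(z₂ − z₁) = (1.227·3.37 − (-0.5534)·10.9)/1.78 = 5.711.
Then σ = (x₂ − x₁)/(z₂ − z₁) = (10.9 − 3.37)/1.78 = 4.231.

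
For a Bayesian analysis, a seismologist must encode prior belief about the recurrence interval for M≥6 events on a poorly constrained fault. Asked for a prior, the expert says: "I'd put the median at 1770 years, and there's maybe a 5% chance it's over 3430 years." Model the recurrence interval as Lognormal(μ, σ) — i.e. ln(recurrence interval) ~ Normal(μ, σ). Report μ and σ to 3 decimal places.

If T ~ Lognormal(μ,σ) then ln T ~ Normal(μ,σ), so the p-quantile of ln T is μ + z_p·σ.
ln(1770) = 7.479 and ln(3430) = 8.14; z_{0.5} = 0, z_{0.95} = 1.645.
σ = (8.14 − 7.479)/(1.645 − (0)) = 0.402.
μ = 7.479 − (0)·0.402 = 7.479.

μ ≈ 7.479, σ ≈ 0.402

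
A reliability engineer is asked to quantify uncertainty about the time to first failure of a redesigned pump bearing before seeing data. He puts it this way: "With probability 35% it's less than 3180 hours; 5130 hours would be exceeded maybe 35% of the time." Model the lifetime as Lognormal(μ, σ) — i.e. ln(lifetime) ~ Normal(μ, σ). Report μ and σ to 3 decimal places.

If T ~ Lognormal(μ,σ) then ln T ~ Normal(μ,σ), so the p-quantile of ln T is μ + z_p·σ.
ln(3180) = 8.065 and ln(5130) = 8.543; z_{0.35} = -0.3853, z_{0.65} = 0.3853.
σ = (8.543 − 8.065)/(0.3853 − (-0.3853)) = 0.621.
μ = 8.065 − (-0.3853)·0.621 = 8.304.

μ ≈ 8.304, σ ≈ 0.621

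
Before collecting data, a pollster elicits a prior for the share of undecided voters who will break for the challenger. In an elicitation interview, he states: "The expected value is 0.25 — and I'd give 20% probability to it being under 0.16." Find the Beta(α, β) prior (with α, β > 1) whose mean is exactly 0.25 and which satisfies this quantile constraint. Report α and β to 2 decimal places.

With mean 0.25 fixed, write α = 0.25s, β = 0.75s where s = α+β.
Need P(θ < 0.16) = 0.2 under Beta(0.25s, 0.75s). Normal approximation: (q−m)/√(m(1−m)/s) ≈ z_{0.2} = -0.842, so s ≈ 0.25·0.75·(-0.842)²/(0.16−0.25)² = 16.4.
At s = 16.4: P(θ<0.16) ≈ 0.206. Adjusting to match 0.2 gives s ≈ 17.02.
So α = 0.25·17.02 ≈ 4.26, β = 0.75·17.02 ≈ 12.77.

α ≈ 4.26, β ≈ 12.77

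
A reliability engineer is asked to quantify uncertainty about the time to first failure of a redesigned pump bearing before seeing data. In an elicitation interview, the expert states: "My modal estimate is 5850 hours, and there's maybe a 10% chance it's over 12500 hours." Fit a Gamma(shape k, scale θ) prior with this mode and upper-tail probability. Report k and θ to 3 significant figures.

Gamma(k,θ) with k>1 has mode (k−1)θ, so θ = 5850/(k−1).
Need P(X < 12500) = 0.9 with θ tied to k this way. Start at k = 2, θ = 5850: P(X<12500) ≈ 0.630.
Too low — raise k to concentrate. Iterating converges to k ≈ 4.33.
Then θ = 5850/(4.33−1) ≈ 1750.

k ≈ 4.33, θ ≈ 1750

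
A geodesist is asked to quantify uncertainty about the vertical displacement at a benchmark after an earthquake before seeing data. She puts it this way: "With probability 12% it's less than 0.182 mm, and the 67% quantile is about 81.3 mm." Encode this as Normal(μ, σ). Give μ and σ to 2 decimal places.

μ = 59.20, σ = 50.23

The p-quantile of Normal(μ,σ) is μ + z_p·σ, with z_{0.12} = -1.175 and z_{0.67} = 0.4399.
Eliminate σ: μ = (z₂·x₁ − z₁·x₂)/(z₂ − z₁) = (0.4399·0.182 − (-1.175)·81.3)/1.615 = 59.20.
Then σ = (x₂ − x₁)/(z₂ − z₁) = (81.3 − 0.182)/1.615 = 50.23.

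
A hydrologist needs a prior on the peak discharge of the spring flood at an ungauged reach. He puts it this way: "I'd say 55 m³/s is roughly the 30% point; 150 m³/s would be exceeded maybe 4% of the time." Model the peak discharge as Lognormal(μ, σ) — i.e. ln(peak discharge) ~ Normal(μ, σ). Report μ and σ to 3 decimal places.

If T ~ Lognormal(μ,σ) then ln T ~ Normal(μ,σ), so the p-quantile of ln T is μ + z_p·σ.
ln(55) = 4.007 and ln(150) = 5.011; z_{0.3} = -0.5244, z_{0.96} = 1.751.
σ = (5.011 − 4.007)/(1.751 − (-0.5244)) = 0.441.
μ = 4.007 − (-0.5244)·0.441 = 4.239.

μ ≈ 4.239, σ ≈ 0.441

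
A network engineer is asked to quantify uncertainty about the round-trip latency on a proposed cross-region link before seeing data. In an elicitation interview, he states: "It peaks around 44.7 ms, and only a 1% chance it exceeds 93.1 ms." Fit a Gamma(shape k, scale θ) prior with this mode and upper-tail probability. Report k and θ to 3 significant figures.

k ≈ 10.1, θ ≈ 4.94

Gamma(k,θ) with k>1 has mode (k−1)θ, so θ = 44.7/(k−1).
Need P(X < 93.1) = 0.99 with θ tied to k this way. Start at k = 2, θ = 44.7: P(X<93.1) ≈ 0.616.
Too low — raise k to concentrate. Iterating converges to k ≈ 10.1.
Then θ = 44.7/(10.1−1) ≈ 4.94.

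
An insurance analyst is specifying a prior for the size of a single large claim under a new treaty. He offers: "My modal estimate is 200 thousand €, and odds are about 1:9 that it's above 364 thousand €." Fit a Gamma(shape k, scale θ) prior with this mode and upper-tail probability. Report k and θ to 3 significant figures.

Gamma(k,θ) with k>1 has mode (k−1)θ, so θ = 200/(k−1).
Need P(X < 364) = 0.9 with θ tied to k this way. Start at k = 2, θ = 200: P(X<364) ≈ 0.543.
Too low — raise k to concentrate. Iterating converges to k ≈ 6.31.
Then θ = 200/(6.31−1) ≈ 37.6.

k ≈ 6.31, θ ≈ 37.6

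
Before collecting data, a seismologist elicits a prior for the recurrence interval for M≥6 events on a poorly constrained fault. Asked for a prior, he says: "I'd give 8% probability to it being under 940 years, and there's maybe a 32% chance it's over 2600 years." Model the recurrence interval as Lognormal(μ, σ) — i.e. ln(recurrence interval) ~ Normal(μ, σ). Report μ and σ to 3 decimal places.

μ ≈ 7.609, σ ≈ 0.543

If T ~ Lognormal(μ,σ) then ln T ~ Normal(μ,σ), so the p-quantile of ln T is μ + z_p·σ.
ln(940) = 6.846 and ln(2600) = 7.863; z_{0.08} = -1.405, z_{0.68} = 0.4677.
σ = (7.863 − 6.846)/(0.4677 − (-1.405)) = 0.543.
μ = 6.846 − (-1.405)·0.543 = 7.609.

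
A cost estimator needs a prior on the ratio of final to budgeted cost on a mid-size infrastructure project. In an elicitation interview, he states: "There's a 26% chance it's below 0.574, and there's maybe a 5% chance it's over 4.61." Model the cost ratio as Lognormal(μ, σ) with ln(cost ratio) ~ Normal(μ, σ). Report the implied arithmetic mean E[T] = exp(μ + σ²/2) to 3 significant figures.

If T ~ Lognormal(μ,σ) then ln T ~ Normal(μ,σ), so the p-quantile of ln T is μ + z_p·σ.
ln(0.574) = -0.5551 and ln(4.61) = 1.528; z_{0.26} = -0.6433, z_{0.95} = 1.645.
σ = (1.528 − -0.5551)/(1.645 − (-0.6433)) = 0.910.
μ = -0.5551 − (-0.6433)·0.910 = 0.031.
E[T] = exp(μ + σ²/2) = exp(0.031 + 0.4145) = 1.56.

E[T] ≈ 1.56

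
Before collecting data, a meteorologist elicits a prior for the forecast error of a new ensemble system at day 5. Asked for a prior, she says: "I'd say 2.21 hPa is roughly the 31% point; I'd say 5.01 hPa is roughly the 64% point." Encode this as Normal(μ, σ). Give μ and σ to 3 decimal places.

μ = 3.835, σ = 3.278

For Normal(μ,σ), the p-quantile is μ + z_p·σ. Here z_{0.31} = -0.4959, z_{0.64} = 0.3585.
So 2.21 = μ − 0.4959σ and 5.01 = μ + 0.3585σ.
Subtracting: σ = (5.01 − 2.21)/(0.3585 − (-0.4959)) = 3.278.
Then μ = 2.21 − (-0.4959)·3.278 = 3.835.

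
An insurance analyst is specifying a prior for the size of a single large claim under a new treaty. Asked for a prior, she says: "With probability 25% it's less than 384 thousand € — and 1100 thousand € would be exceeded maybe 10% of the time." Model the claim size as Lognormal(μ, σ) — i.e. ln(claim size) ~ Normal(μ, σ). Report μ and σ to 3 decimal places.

If T ~ Lognormal(μ,σ) then ln T ~ Normal(μ,σ), so the p-quantile of ln T is μ + z_p·σ.
ln(384) = 5.951 and ln(1100) = 7.003; z_{0.25} = -0.6745, z_{0.9} = 1.282.
σ = (7.003 − 5.951)/(1.282 − (-0.6745)) = 0.538.
μ = 5.951 − (-0.6745)·0.538 = 6.314.

μ ≈ 6.314, σ ≈ 0.538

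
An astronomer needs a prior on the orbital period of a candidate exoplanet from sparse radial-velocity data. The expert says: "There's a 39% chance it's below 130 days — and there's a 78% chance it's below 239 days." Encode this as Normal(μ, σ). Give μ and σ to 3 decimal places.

μ = 158.954, σ = 103.660

For Normal(μ,σ), the p-quantile is μ + z_p·σ. Here z_{0.39} = -0.2793, z_{0.78} = 0.7722.
So 130 = μ − 0.2793σ and 239 = μ + 0.7722σ.
Subtracting: σ = (239 − 130)/(0.7722 − (-0.2793)) = 103.660.
Then μ = 130 − (-0.2793)·103.660 = 158.954.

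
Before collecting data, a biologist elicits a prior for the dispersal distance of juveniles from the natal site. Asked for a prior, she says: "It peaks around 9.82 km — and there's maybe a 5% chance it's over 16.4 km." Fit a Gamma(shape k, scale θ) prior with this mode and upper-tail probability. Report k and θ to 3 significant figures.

k ≈ 11.6, θ ≈ 0.925

Gamma(k,θ) with k>1 has mode (k−1)θ, so θ = 9.82/(k−1).
Need P(X < 16.4) = 0.95 with θ tied to k this way. Start at k = 2, θ = 9.82: P(X<16.4) ≈ 0.497.
Too low — raise k to concentrate. Iterating converges to k ≈ 11.6.
Then θ = 9.82/(11.6−1) ≈ 0.925.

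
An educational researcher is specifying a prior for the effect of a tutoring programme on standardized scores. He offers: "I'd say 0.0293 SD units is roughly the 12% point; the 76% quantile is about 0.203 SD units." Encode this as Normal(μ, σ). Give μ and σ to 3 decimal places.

μ = 0.138, σ = 0.092

The p-quantile of Normal(μ,σ) is μ + z_p·σ, with z_{0.12} = -1.175 and z_{0.76} = 0.7063.
Eliminate σ: μ = (z₂·x₁ − z₁·x₂)/(z₂ − z₁) = (0.7063·0.0293 − (-1.175)·0.203)/1.881 = 0.138.
Then σ = (x₂ − x₁)/(z₂ − z₁) = (0.203 − 0.0293)/1.881 = 0.092.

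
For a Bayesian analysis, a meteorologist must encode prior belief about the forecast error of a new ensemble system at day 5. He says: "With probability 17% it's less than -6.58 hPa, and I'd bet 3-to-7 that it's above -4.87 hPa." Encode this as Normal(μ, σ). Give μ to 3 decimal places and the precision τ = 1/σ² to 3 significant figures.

μ = -5.476, τ = 0.748

For Normal(μ,σ), the p-quantile is μ + z_p·σ. Here z_{0.17} = -0.9542, z_{0.7} = 0.5244.
So -6.58 = μ − 0.9542σ and -4.87 = μ + 0.5244σ.
Subtracting: σ = (-4.87 − -6.58)/(0.5244 − (-0.9542)) = 1.157.
Then μ = -6.58 − (-0.9542)·1.157 = -5.476.
Precision τ = 1/σ² = 1/1.157² = 0.748.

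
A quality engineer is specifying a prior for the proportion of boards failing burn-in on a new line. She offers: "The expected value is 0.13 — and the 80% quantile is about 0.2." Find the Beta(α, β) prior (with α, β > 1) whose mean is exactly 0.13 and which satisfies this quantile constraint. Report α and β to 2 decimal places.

α ≈ 1.62, β ≈ 10.82

With mean 0.13 fixed, write α = 0.13s, β = 0.87s where s = α+β.
Need P(θ < 0.2) = 0.8 under Beta(0.13s, 0.87s). Normal approximation: (q−m)/√(m(1−m)/s) ≈ z_{0.8} = 0.842, so s ≈ 0.13·0.87·(0.842)²/(0.2−0.13)² = 16.3.
At s = 16.3: P(θ<0.2) ≈ 0.819. Adjusting to match 0.8 gives s ≈ 12.44.
So α = 0.13·12.44 ≈ 1.62, β = 0.87·12.44 ≈ 10.82.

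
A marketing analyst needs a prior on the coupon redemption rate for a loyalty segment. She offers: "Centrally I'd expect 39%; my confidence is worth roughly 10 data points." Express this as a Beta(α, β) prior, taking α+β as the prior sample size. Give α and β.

Under the effective-sample-size interpretation, Beta(α, β) has prior mean α/(α+β) and prior sample size α+β.
So α+β = 10 and α/(α+β) = 0.39, giving α = 0.39·10 = 3.9 and β = 10 − 3.9 = 6.1.

α = 3.9, β = 6.1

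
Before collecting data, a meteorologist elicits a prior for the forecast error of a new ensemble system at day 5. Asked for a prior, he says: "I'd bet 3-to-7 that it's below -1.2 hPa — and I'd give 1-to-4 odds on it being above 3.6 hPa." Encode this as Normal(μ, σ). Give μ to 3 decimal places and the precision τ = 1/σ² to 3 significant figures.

μ = 0.643, τ = 0.081

For Normal(μ,σ), the p-quantile is μ + z_p·σ. Here z_{0.3} = -0.5244, z_{0.8} = 0.8416.
So -1.2 = μ − 0.5244σ and 3.6 = μ + 0.8416σ.
Subtracting: σ = (3.6 − -1.2)/(0.8416 − (-0.5244)) = 3.514.
Then μ = -1.2 − (-0.5244)·3.514 = 0.643.
Precision τ = 1/σ² = 1/3.514² = 0.081.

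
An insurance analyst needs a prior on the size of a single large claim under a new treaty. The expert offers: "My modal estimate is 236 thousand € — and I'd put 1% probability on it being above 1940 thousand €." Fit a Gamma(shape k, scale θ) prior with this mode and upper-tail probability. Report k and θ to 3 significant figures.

k ≈ 1.75, θ ≈ 315

Gamma(k,θ) with k>1 has mode (k−1)θ, so θ = 236/(k−1).
Need P(X < 1940) = 0.99 with θ tied to k this way. Start at k = 2, θ = 236: P(X<1940) ≈ 0.998.
Too high — lower k to spread out. Iterating converges to k ≈ 1.75.
Then θ = 236/(1.75−1) ≈ 315.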